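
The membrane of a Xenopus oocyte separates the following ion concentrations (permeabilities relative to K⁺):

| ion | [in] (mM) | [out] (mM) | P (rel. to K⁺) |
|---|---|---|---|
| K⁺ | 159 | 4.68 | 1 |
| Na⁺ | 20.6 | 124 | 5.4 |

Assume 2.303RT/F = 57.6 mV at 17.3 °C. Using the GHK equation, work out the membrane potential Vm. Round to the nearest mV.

23 mV

Vm = 57.6 · log₁₀[(Σ P·[cation]ₒ + Σ P·[anion]ᵢ) / (Σ P·[cation]ᵢ + Σ P·[anion]ₒ)]
Numerator = 1×4.68 + 5.4×124 = 674.3
Denominator = 1×159 + 5.4×20.6 = 270.2
Vm = 57.6 · log₁₀(2.4951) = 57.6 × (0.3971) = 22.87 mV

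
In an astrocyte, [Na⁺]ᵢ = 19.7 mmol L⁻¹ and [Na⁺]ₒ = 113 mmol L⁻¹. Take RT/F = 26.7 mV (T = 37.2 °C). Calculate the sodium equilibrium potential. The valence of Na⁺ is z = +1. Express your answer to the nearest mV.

47 mV

E = (26.7/z) · ln([Na⁺]_out/[Na⁺]_in) with z = +1.
= (26.7/1) · ln(113/19.7) = 26.70 · ln(5.736)
= 26.70 · (1.7468) = 46.64 mV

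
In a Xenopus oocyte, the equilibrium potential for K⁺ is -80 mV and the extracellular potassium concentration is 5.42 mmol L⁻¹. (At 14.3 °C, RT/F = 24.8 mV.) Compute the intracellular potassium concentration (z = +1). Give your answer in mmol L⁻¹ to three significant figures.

136 mmol L⁻¹

Nernst: E = (24.8/1) · ln([out]/[in]), so ln([out]/[in]) = -80.0 × 1 / 24.8 = -3.2258.
[out]/[in] = e^(-3.2258) = 0.03972.
[in] = 5.42 / 0.03972 = 136.4 mmol L⁻¹.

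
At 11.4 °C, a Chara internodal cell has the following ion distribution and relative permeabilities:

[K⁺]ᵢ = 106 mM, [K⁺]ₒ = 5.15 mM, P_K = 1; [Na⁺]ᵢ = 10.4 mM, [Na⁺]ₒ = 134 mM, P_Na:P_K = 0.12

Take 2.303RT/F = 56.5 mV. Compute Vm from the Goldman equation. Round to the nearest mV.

-40 mV

Vm = 56.5 · log₁₀[(Σ P·[cation]ₒ + Σ P·[anion]ᵢ) / (Σ P·[cation]ᵢ + Σ P·[anion]ₒ)]
Numerator = 1×5.15 + 0.12×134 = 21.23
Denominator = 1×106 + 0.12×10.4 = 107.2
Vm = 56.5 · log₁₀(0.19795) = 56.5 × (-0.7034) = -39.74 mV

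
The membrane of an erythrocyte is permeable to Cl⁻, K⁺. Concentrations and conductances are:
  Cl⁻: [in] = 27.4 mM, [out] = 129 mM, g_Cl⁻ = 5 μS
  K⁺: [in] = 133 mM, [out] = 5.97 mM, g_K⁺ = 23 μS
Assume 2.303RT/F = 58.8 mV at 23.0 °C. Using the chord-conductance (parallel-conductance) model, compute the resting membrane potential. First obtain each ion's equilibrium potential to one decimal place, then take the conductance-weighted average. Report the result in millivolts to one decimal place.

-72.2 mV

E_Cl⁻ = (58.8/-1)·log₁₀(129/27.4) = -39.6 mV
E_K⁺ = (58.8/1)·log₁₀(5.97/133) = -79.3 mV
Vm = (Σ gᵢEᵢ)/(Σ gᵢ) = (5·-39.6 + 23·-79.3) / (5 + 23)
= -2021.90 / 28 = -72.21 mV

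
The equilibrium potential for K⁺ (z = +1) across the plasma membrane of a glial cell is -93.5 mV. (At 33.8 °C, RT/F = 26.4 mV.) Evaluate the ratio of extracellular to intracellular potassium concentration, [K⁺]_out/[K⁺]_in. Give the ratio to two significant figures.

ln([out]/[in]) = E·z/(26.4) = -93.5 × 1 / 26.4 = -3.5417
[out]/[in] = e^(-3.5417) = 0.02897

0.029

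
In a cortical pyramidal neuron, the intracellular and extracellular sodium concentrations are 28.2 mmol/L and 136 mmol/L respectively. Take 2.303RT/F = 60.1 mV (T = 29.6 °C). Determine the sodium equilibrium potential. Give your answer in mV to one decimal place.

E = (60.1/z) · log₁₀([Na⁺]_out/[Na⁺]_in) with z = +1.
= (60.1/1) · log₁₀(136/28.2) = 60.10 · log₁₀(4.823)
= 60.10 · (0.6833) = 41.07 mV

41.1 mV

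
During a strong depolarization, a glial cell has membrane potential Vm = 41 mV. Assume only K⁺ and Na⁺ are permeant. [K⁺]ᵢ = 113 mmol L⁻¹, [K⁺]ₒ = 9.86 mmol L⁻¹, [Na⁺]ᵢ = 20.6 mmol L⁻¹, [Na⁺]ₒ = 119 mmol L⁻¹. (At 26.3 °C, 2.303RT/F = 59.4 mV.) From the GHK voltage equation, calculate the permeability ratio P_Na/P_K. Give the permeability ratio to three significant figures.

30.1

Let α = P_Na/P_K. GHK: Vm = 59.4·log₁₀[(Kₒ + α·Naₒ)/(Kᵢ + α·Naᵢ)].
10^(Vm/59.4) = 10^(41.0/59.4) = 4.9004
So 4.9004·(Kᵢ + α·Naᵢ) = Kₒ + α·Naₒ → α = (4.9004·113.0 − 9.86) / (119.0 − 4.9004·20.6)
α = (553.8 − 9.86) / (119.0 − 100.9) = 543.9/18.05 = 30.13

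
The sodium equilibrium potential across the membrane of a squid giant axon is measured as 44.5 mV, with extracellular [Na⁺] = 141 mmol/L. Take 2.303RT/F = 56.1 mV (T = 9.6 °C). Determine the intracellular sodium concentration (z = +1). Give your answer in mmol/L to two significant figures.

Nernst: E = (56.1/1) · log₁₀([out]/[in]), so log₁₀([out]/[in]) = 44.5 × 1 / 56.1 = 0.7932.
[out]/[in] = 10^(0.7932) = 6.212.
[in] = 141 / 6.212 = 22.7 mmol/L.

23 mmol/L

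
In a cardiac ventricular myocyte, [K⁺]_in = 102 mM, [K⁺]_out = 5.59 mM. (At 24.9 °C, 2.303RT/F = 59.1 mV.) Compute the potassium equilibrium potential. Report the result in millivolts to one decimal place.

E = (59.1/z) · log₁₀([K⁺]_out/[K⁺]_in) with z = +1.
= (59.1/1) · log₁₀(5.59/102) = 59.10 · log₁₀(0.0548)
= 59.10 · (-1.2612) = -74.54 mV

-74.5 mV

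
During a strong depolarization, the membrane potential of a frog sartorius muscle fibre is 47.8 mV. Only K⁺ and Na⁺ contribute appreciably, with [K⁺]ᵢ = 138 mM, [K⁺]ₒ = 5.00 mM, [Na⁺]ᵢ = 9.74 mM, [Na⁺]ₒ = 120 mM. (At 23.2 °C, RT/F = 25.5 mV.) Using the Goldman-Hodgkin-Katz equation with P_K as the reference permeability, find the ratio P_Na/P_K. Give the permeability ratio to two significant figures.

Let α = P_Na/P_K. GHK: Vm = 25.5·ln[(Kₒ + α·Naₒ)/(Kᵢ + α·Naᵢ)].
e^(Vm/25.5) = e^(47.8/25.5) = 6.5176
So 6.5176·(Kᵢ + α·Naᵢ) = Kₒ + α·Naₒ → α = (6.5176·138.0 − 5.0) / (120.0 − 6.5176·9.74)
α = (899.4 − 5.0) / (120.0 − 63.48) = 894.4/56.52 = 15.83

16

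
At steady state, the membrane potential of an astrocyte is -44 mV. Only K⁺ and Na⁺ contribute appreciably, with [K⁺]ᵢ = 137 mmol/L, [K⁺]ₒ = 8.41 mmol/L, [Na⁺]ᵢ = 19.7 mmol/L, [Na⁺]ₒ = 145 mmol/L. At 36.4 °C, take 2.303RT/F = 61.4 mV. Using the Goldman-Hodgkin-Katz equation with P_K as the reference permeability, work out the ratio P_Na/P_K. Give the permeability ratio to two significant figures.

Let α = P_Na/P_K. GHK: Vm = 61.4·log₁₀[(Kₒ + α·Naₒ)/(Kᵢ + α·Naᵢ)].
10^(Vm/61.4) = 10^(-44.0/61.4) = 0.19204
So 0.19204·(Kᵢ + α·Naᵢ) = Kₒ + α·Naₒ → α = (0.19204·137.0 − 8.41) / (145.0 − 0.19204·19.7)
α = (26.31 − 8.41) / (145.0 − 3.783) = 17.9/141.2 = 0.1267

0.13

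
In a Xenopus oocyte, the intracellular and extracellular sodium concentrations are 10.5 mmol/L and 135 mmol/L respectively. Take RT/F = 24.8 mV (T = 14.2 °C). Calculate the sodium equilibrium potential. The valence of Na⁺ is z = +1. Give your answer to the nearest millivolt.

E = (24.8/z) · ln([Na⁺]_out/[Na⁺]_in) with z = +1.
= (24.8/1) · ln(135/10.5) = 24.80 · ln(12.86)
= 24.80 · (2.5539) = 63.34 mV

63 mV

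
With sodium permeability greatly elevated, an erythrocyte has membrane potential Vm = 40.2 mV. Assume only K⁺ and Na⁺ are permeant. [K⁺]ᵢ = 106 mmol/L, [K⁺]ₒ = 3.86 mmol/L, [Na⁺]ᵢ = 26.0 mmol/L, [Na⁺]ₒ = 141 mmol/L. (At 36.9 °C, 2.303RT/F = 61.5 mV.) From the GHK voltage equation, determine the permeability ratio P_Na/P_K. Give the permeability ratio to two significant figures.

20

Let α = P_Na/P_K. GHK: Vm = 61.5·log₁₀[(Kₒ + α·Naₒ)/(Kᵢ + α·Naᵢ)].
10^(Vm/61.5) = 10^(40.2/61.5) = 4.5046
So 4.5046·(Kᵢ + α·Naᵢ) = Kₒ + α·Naₒ → α = (4.5046·106.0 − 3.86) / (141.0 − 4.5046·26.0)
α = (477.5 − 3.86) / (141.0 − 117.1) = 473.6/23.88 = 19.83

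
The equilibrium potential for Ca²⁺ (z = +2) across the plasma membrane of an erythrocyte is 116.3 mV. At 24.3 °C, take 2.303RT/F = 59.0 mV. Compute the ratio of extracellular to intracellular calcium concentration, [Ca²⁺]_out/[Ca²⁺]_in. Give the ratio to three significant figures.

log₁₀([out]/[in]) = E·z/(59.0) = 116.3 × 2 / 59.0 = 3.9424
[out]/[in] = 10^(3.9424) = 8757

8760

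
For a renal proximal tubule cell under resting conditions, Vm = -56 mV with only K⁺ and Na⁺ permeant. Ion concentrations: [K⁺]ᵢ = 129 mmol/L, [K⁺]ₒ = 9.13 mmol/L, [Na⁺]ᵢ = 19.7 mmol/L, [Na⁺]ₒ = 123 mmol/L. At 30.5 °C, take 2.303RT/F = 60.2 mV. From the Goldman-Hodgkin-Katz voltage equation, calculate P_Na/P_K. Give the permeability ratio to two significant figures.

Let α = P_Na/P_K. GHK: Vm = 60.2·log₁₀[(Kₒ + α·Naₒ)/(Kᵢ + α·Naᵢ)].
10^(Vm/60.2) = 10^(-56.0/60.2) = 0.11743
So 0.11743·(Kᵢ + α·Naᵢ) = Kₒ + α·Naₒ → α = (0.11743·129.0 − 9.13) / (123.0 − 0.11743·19.7)
α = (15.15 − 9.13) / (123.0 − 2.313) = 6.018/120.7 = 0.04987

0.050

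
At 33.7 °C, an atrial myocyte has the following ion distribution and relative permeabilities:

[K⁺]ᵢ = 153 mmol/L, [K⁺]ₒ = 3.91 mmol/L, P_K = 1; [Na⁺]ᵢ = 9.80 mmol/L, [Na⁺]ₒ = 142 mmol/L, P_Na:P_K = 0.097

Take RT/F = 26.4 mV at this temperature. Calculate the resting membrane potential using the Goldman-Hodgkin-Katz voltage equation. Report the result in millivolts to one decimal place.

Vm = 26.4 · ln[(Σ P·[cation]ₒ + Σ P·[anion]ᵢ) / (Σ P·[cation]ᵢ + Σ P·[anion]ₒ)]
Numerator = 1×3.91 + 0.097×142 = 17.68
Denominator = 1×153 + 0.097×9.80 = 154
Vm = 26.4 · ln(0.11487) = 26.4 × (-2.1640) = -57.13 mV

-57.1 mV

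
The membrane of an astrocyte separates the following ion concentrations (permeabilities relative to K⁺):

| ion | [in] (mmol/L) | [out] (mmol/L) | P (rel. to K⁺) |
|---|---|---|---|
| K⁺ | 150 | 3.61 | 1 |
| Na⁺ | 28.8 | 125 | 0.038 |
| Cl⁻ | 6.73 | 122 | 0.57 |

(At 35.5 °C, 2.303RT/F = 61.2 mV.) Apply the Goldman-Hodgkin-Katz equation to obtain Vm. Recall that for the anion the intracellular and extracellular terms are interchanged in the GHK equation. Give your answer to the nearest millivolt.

Vm = 61.2 · log₁₀[(Σ P·[cation]ₒ + Σ P·[anion]ᵢ) / (Σ P·[cation]ᵢ + Σ P·[anion]ₒ)]
Numerator = 1×3.61 + 0.038×125 + 0.57×6.73 = 12.2
Denominator = 1×150 + 0.038×28.8 + 0.57×122 = 220.6
Vm = 61.2 · log₁₀(0.055277) = 61.2 × (-1.2575) = -76.96 mV

-77 mV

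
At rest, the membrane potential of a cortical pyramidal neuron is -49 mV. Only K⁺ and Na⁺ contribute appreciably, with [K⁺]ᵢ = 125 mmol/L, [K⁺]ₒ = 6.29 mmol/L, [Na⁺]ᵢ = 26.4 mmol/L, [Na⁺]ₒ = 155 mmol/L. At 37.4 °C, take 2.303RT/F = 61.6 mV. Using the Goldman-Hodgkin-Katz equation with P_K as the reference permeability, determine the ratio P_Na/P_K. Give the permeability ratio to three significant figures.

0.0911

Let α = P_Na/P_K. GHK: Vm = 61.6·log₁₀[(Kₒ + α·Naₒ)/(Kᵢ + α·Naᵢ)].
10^(Vm/61.6) = 10^(-49.0/61.6) = 0.16016
So 0.16016·(Kᵢ + α·Naᵢ) = Kₒ + α·Naₒ → α = (0.16016·125.0 − 6.29) / (155.0 − 0.16016·26.4)
α = (20.02 − 6.29) / (155.0 − 4.228) = 13.73/150.8 = 0.09106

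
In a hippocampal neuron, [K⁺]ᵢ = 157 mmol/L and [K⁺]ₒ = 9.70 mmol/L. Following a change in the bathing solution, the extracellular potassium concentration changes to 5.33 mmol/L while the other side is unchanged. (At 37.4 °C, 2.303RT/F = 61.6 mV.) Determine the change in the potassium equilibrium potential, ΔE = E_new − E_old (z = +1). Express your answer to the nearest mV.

-16 mV

E_old = (61.6/1)·log₁₀(9.70/157) = -74.48 mV
E_new = (61.6/1)·log₁₀(5.33/157) = -90.50 mV
ΔE = -90.50 − (-74.48) = -16.02 mV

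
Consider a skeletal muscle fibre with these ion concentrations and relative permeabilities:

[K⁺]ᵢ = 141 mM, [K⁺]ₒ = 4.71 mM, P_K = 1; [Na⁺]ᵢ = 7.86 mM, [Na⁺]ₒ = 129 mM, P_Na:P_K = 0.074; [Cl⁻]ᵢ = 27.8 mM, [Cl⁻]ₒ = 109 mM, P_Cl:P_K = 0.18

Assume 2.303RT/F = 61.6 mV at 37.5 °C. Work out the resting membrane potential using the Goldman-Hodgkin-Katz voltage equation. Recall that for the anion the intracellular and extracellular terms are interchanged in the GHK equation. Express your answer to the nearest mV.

-57 mV

Vm = 61.6 · log₁₀[(Σ P·[cation]ₒ + Σ P·[anion]ᵢ) / (Σ P·[cation]ᵢ + Σ P·[anion]ₒ)]
Numerator = 1×4.71 + 0.074×129 + 0.18×27.8 = 19.26
Denominator = 1×141 + 0.074×7.86 + 0.18×109 = 161.2
Vm = 61.6 · log₁₀(0.11948) = 61.6 × (-0.9227) = -56.84 mV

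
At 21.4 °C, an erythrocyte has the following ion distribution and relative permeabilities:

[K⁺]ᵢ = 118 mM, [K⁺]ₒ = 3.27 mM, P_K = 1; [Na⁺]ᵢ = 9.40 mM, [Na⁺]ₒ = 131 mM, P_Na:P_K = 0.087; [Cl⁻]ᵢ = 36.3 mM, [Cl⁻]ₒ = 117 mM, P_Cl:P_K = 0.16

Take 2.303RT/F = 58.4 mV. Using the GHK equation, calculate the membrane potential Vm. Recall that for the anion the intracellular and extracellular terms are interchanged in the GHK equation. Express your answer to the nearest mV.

-48 mV

Vm = 58.4 · log₁₀[(Σ P·[cation]ₒ + Σ P·[anion]ᵢ) / (Σ P·[cation]ᵢ + Σ P·[anion]ₒ)]
Numerator = 1×3.27 + 0.087×131 + 0.16×36.3 = 20.47
Denominator = 1×118 + 0.087×9.40 + 0.16×117 = 137.5
Vm = 58.4 · log₁₀(0.14887) = 58.4 × (-0.8272) = -48.31 mV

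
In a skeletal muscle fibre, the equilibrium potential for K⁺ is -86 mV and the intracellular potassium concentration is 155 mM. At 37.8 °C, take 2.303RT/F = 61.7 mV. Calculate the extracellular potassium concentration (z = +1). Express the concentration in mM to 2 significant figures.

Nernst: E = (61.7/1) · log₁₀([out]/[in]), so log₁₀([out]/[in]) = -86.0 × 1 / 61.7 = -1.3938.
[out]/[in] = 10^(-1.3938) = 0.04038.
[out] = 0.04038 × 155 = 6.259 mM.

6.3 mM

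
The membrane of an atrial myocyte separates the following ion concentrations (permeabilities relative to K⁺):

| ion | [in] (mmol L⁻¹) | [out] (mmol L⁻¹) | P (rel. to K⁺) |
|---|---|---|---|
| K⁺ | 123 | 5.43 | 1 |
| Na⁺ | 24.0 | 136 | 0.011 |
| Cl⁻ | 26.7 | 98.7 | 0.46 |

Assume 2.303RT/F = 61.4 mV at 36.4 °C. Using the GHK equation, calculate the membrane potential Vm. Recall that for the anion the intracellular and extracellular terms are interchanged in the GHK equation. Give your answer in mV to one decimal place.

Vm = 61.4 · log₁₀[(Σ P·[cation]ₒ + Σ P·[anion]ᵢ) / (Σ P·[cation]ᵢ + Σ P·[anion]ₒ)]
Numerator = 1×5.43 + 0.011×136 + 0.46×26.7 = 19.21
Denominator = 1×123 + 0.011×24.0 + 0.46×98.7 = 168.7
Vm = 61.4 · log₁₀(0.11388) = 61.4 × (-0.9435) = -57.93 mV

-57.9 mV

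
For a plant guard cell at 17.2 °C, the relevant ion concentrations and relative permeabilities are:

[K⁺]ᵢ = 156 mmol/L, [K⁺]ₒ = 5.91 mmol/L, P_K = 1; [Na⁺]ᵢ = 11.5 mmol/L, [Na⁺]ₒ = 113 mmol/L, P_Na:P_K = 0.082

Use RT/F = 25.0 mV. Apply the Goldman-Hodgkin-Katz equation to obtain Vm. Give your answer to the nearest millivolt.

Vm = 25.0 · ln[(Σ P·[cation]ₒ + Σ P·[anion]ᵢ) / (Σ P·[cation]ᵢ + Σ P·[anion]ₒ)]
Numerator = 1×5.91 + 0.082×113 = 15.18
Denominator = 1×156 + 0.082×11.5 = 156.9
Vm = 25.0 · ln(0.096698) = 25.0 × (-2.3362) = -58.40 mV

-58 mV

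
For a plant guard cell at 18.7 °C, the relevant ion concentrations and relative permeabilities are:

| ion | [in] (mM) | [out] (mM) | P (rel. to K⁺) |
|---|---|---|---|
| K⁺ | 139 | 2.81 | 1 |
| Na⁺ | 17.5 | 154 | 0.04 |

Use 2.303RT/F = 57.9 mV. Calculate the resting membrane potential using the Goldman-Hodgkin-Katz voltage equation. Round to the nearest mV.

-69 mV

Vm = 57.9 · log₁₀[(Σ P·[cation]ₒ + Σ P·[anion]ᵢ) / (Σ P·[cation]ᵢ + Σ P·[anion]ₒ)]
Numerator = 1×2.81 + 0.04×154 = 8.97
Denominator = 1×139 + 0.04×17.5 = 139.7
Vm = 57.9 · log₁₀(0.064209) = 57.9 × (-1.1924) = -69.04 mV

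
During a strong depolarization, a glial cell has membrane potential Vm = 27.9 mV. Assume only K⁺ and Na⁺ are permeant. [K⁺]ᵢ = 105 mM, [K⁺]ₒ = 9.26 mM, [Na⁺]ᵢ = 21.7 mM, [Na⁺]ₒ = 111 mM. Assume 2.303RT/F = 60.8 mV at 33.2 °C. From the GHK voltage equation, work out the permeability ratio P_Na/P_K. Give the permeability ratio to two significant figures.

Let α = P_Na/P_K. GHK: Vm = 60.8·log₁₀[(Kₒ + α·Naₒ)/(Kᵢ + α·Naᵢ)].
10^(Vm/60.8) = 10^(27.9/60.8) = 2.8766
So 2.8766·(Kᵢ + α·Naᵢ) = Kₒ + α·Naₒ → α = (2.8766·105.0 − 9.26) / (111.0 − 2.8766·21.7)
α = (302 − 9.26) / (111.0 − 62.42) = 292.8/48.58 = 6.027

6.0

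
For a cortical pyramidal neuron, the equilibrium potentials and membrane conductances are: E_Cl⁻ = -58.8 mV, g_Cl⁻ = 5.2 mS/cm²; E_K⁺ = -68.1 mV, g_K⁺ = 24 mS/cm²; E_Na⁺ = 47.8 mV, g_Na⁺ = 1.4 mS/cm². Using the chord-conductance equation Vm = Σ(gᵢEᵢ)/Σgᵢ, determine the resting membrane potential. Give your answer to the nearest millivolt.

-61 mV

Σ gᵢEᵢ = 5.2·(-58.8) + 24·(-68.1) + 1.4·(47.8) = -1873.24
Σ gᵢ = 5.2 + 24 + 1.4 = 30.6
Vm = -1873.24 / 30.6 = -61.22 mV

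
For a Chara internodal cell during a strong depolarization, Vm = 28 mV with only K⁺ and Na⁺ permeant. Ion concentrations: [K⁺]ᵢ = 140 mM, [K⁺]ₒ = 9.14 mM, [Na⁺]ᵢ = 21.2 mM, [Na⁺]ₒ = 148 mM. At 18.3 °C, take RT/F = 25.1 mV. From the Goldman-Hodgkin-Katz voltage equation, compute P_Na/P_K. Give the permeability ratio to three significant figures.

Let α = P_Na/P_K. GHK: Vm = 25.1·ln[(Kₒ + α·Naₒ)/(Kᵢ + α·Naᵢ)].
e^(Vm/25.1) = e^(28.0/25.1) = 3.0512
So 3.0512·(Kᵢ + α·Naᵢ) = Kₒ + α·Naₒ → α = (3.0512·140.0 − 9.14) / (148.0 − 3.0512·21.2)
α = (427.2 − 9.14) / (148.0 − 64.69) = 418/83.31 = 5.017

5.02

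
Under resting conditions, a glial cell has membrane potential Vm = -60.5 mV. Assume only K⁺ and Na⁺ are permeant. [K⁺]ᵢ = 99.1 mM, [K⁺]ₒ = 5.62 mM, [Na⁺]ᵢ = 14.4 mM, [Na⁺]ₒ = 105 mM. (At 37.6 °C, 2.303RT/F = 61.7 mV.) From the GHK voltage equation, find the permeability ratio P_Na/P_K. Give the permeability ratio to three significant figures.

0.0458

Let α = P_Na/P_K. GHK: Vm = 61.7·log₁₀[(Kₒ + α·Naₒ)/(Kᵢ + α·Naᵢ)].
10^(Vm/61.7) = 10^(-60.5/61.7) = 0.10458
So 0.10458·(Kᵢ + α·Naᵢ) = Kₒ + α·Naₒ → α = (0.10458·99.1 − 5.62) / (105.0 − 0.10458·14.4)
α = (10.36 − 5.62) / (105.0 − 1.506) = 4.744/103.5 = 0.04584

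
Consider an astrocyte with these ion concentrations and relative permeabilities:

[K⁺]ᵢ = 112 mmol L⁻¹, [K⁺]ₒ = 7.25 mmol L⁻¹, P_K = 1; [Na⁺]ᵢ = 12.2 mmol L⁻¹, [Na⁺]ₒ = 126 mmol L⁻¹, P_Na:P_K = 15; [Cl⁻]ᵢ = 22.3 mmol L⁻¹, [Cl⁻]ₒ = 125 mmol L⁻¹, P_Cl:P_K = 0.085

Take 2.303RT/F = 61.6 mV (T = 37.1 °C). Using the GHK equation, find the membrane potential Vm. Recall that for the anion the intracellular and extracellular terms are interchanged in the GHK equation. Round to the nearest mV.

49 mV

Vm = 61.6 · log₁₀[(Σ P·[cation]ₒ + Σ P·[anion]ᵢ) / (Σ P·[cation]ᵢ + Σ P·[anion]ₒ)]
Numerator = 1×7.25 + 15×126 + 0.085×22.3 = 1899
Denominator = 1×112 + 15×12.2 + 0.085×125 = 305.6
Vm = 61.6 · log₁₀(6.214) = 61.6 × (0.7934) = 48.87 mV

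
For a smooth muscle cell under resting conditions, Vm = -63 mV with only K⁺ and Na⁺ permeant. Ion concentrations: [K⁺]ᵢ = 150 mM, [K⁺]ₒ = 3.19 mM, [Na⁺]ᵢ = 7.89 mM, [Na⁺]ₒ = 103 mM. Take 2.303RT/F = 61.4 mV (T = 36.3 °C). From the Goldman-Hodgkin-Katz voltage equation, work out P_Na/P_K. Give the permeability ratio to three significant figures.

Let α = P_Na/P_K. GHK: Vm = 61.4·log₁₀[(Kₒ + α·Naₒ)/(Kᵢ + α·Naᵢ)].
10^(Vm/61.4) = 10^(-63.0/61.4) = 0.094176
So 0.094176·(Kᵢ + α·Naᵢ) = Kₒ + α·Naₒ → α = (0.094176·150.0 − 3.19) / (103.0 − 0.094176·7.89)
α = (14.13 − 3.19) / (103.0 − 0.7431) = 10.94/102.3 = 0.107

0.107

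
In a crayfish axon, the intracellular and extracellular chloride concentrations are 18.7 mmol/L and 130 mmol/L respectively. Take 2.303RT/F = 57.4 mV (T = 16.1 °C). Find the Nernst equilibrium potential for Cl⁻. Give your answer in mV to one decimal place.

E = (57.4/z) · log₁₀([Cl⁻]_out/[Cl⁻]_in) with z = -1.
For an anion, dividing by z = -1 reverses the sign.
= (57.4/-1) · log₁₀(130/18.7) = -57.40 · log₁₀(6.952)
= -57.40 · (0.8421) = -48.34 mV

-48.3 mV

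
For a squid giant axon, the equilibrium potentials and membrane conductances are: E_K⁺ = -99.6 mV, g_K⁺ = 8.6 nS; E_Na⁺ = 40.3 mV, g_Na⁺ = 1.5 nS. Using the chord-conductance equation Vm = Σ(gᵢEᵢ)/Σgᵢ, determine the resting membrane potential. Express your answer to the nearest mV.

-79 mV

Σ gᵢEᵢ = 8.6·(-99.6) + 1.5·(40.3) = -796.11
Σ gᵢ = 8.6 + 1.5 = 10.1
Vm = -796.11 / 10.1 = -78.82 mV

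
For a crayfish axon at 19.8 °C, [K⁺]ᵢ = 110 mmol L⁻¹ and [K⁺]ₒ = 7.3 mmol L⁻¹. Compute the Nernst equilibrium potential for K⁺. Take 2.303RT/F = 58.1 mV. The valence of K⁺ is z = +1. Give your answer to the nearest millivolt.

-68 mV

E = (58.1/z) · log₁₀([K⁺]_out/[K⁺]_in) with z = +1.
= (58.1/1) · log₁₀(7.3/110) = 58.10 · log₁₀(0.06636)
= 58.10 · (-1.1781) = -68.45 mV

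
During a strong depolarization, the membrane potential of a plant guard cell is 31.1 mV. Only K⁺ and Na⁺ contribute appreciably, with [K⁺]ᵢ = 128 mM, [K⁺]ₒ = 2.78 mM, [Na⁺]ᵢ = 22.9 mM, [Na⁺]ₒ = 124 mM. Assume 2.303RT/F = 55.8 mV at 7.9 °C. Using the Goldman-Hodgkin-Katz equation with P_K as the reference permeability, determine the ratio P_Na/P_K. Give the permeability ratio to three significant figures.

11.1

Let α = P_Na/P_K. GHK: Vm = 55.8·log₁₀[(Kₒ + α·Naₒ)/(Kᵢ + α·Naᵢ)].
10^(Vm/55.8) = 10^(31.1/55.8) = 3.6087
So 3.6087·(Kᵢ + α·Naᵢ) = Kₒ + α·Naₒ → α = (3.6087·128.0 − 2.78) / (124.0 − 3.6087·22.9)
α = (461.9 − 2.78) / (124.0 − 82.64) = 459.1/41.36 = 11.1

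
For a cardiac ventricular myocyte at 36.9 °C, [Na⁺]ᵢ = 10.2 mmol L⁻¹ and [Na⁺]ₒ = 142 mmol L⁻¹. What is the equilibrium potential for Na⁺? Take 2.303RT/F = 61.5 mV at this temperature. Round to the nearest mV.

70 mV

E = (61.5/z) · log₁₀([Na⁺]_out/[Na⁺]_in) with z = +1.
= (61.5/1) · log₁₀(142/10.2) = 61.50 · log₁₀(13.92)
= 61.50 · (1.1437) = 70.34 mV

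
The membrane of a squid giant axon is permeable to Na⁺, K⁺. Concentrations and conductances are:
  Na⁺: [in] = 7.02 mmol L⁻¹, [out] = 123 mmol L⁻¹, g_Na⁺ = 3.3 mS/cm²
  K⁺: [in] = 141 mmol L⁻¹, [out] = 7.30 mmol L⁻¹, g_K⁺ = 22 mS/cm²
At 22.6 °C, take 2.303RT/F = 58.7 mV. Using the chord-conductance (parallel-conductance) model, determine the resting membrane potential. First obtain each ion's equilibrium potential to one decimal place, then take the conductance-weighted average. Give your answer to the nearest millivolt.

-56 mV

E_Na⁺ = (58.7/1)·log₁₀(123/7.02) = 73.0 mV
E_K⁺ = (58.7/1)·log₁₀(7.30/141) = -75.5 mV
Vm = (Σ gᵢEᵢ)/(Σ gᵢ) = (3.3·73.0 + 22·-75.5) / (3.3 + 22)
= -1420.10 / 25.3 = -56.13 mV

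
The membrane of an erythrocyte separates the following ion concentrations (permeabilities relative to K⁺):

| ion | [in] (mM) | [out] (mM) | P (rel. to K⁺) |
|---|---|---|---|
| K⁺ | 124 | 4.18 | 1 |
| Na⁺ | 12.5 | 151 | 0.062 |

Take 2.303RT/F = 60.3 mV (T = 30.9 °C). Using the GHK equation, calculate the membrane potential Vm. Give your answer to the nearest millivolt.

-58 mV

Vm = 60.3 · log₁₀[(Σ P·[cation]ₒ + Σ P·[anion]ᵢ) / (Σ P·[cation]ᵢ + Σ P·[anion]ₒ)]
Numerator = 1×4.18 + 0.062×151 = 13.54
Denominator = 1×124 + 0.062×12.5 = 124.8
Vm = 60.3 · log₁₀(0.10853) = 60.3 × (-0.9644) = -58.16 mV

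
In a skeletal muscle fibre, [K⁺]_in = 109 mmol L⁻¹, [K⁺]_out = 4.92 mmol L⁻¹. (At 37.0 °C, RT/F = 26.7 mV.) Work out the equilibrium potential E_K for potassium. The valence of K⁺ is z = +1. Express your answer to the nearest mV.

E = (26.7/z) · ln([K⁺]_out/[K⁺]_in) with z = +1.
= (26.7/1) · ln(4.92/109) = 26.70 · ln(0.04514)
= 26.70 · (-3.0980) = -82.72 mV

-83 mV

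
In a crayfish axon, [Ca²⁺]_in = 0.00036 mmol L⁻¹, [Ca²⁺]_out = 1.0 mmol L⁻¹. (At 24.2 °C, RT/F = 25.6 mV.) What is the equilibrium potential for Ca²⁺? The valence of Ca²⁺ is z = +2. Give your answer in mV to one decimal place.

E = (25.6/z) · ln([Ca²⁺]_out/[Ca²⁺]_in) with z = +2.
= (25.6/2) · ln(1.0/0.00036) = 12.80 · ln(2778)
= 12.80 · (7.9294) = 101.50 mV

101.5 mV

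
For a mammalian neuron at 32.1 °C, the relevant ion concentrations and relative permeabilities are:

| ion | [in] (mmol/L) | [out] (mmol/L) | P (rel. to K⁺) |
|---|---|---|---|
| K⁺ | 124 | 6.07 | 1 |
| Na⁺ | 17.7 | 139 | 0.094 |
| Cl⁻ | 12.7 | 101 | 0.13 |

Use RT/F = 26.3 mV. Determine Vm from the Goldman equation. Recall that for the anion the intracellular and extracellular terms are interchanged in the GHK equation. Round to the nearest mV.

-50 mV

Vm = 26.3 · ln[(Σ P·[cation]ₒ + Σ P·[anion]ᵢ) / (Σ P·[cation]ᵢ + Σ P·[anion]ₒ)]
Numerator = 1×6.07 + 0.094×139 + 0.13×12.7 = 20.79
Denominator = 1×124 + 0.094×17.7 + 0.13×101 = 138.8
Vm = 26.3 · ln(0.14977) = 26.3 × (-1.8987) = -49.93 mV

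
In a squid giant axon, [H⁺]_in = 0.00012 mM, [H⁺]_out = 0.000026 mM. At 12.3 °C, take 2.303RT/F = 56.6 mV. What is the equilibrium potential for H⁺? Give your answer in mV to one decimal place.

-37.6 mV

E = (56.6/z) · log₁₀([H⁺]_out/[H⁺]_in) with z = +1.
= (56.6/1) · log₁₀(0.000026/0.00012) = 56.60 · log₁₀(0.2167)
= 56.60 · (-0.6642) = -37.59 mV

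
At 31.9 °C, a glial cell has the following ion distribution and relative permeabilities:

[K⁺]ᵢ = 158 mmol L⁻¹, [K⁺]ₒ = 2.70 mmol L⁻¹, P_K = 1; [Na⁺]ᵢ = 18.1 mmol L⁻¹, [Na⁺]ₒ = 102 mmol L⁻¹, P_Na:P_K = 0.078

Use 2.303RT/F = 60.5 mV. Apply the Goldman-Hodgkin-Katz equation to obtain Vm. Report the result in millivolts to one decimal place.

Vm = 60.5 · log₁₀[(Σ P·[cation]ₒ + Σ P·[anion]ᵢ) / (Σ P·[cation]ᵢ + Σ P·[anion]ₒ)]
Numerator = 1×2.70 + 0.078×102 = 10.66
Denominator = 1×158 + 0.078×18.1 = 159.4
Vm = 60.5 · log₁₀(0.066846) = 60.5 × (-1.1749) = -71.08 mV

-71.1 mV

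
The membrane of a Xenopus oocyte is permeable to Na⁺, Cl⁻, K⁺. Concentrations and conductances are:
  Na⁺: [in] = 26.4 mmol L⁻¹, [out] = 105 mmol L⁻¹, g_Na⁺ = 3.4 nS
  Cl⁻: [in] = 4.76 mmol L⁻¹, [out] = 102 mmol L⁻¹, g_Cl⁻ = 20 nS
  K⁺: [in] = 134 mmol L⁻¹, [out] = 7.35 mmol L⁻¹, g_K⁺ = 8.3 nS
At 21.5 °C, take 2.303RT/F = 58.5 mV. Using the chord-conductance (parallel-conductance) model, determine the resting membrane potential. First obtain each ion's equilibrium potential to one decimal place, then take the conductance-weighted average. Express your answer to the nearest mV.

E_Na⁺ = (58.5/1)·log₁₀(105/26.4) = 35.1 mV
E_Cl⁻ = (58.5/-1)·log₁₀(102/4.76) = -77.9 mV
E_K⁺ = (58.5/1)·log₁₀(7.35/134) = -73.8 mV
Vm = (Σ gᵢEᵢ)/(Σ gᵢ) = (3.4·35.1 + 20·-77.9 + 8.3·-73.8) / (3.4 + 20 + 8.3)
= -2051.20 / 31.7 = -64.71 mV

-65 mV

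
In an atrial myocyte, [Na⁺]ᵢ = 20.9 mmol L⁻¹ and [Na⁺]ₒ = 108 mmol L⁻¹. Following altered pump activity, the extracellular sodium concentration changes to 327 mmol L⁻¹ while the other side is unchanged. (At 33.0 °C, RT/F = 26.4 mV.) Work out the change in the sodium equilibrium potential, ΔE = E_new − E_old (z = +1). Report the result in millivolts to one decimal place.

29.2 mV

E_old = (26.4/1)·ln(108/20.9) = 43.36 mV
E_new = (26.4/1)·ln(327/20.9) = 72.61 mV
ΔE = 72.61 − (43.36) = 29.25 mV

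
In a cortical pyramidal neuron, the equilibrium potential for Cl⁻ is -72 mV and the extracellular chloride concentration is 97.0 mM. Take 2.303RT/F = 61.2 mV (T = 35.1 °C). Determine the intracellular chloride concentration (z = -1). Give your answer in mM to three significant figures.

Nernst: E = (61.2/-1) · log₁₀([out]/[in]), so log₁₀([out]/[in]) = -72.0 × -1 / 61.2 = 1.1765.
[out]/[in] = 10^(1.1765) = 15.01.
[in] = 97.0 / 15.01 = 6.461 mM.

6.46 mM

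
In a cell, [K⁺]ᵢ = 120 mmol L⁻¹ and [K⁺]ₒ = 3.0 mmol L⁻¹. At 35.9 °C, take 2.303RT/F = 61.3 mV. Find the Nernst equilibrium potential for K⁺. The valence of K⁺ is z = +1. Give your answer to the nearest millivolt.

-98 mV

E = (61.3/z) · log₁₀([K⁺]_out/[K⁺]_in) with z = +1.
= (61.3/1) · log₁₀(3.0/120) = 61.30 · log₁₀(0.025)
= 61.30 · (-1.6021) = -98.21 mV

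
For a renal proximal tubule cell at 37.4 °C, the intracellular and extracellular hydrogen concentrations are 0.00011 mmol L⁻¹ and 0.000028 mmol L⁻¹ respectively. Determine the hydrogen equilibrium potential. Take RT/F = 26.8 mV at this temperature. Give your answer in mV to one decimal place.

E = (26.8/z) · ln([H⁺]_out/[H⁺]_in) with z = +1.
= (26.8/1) · ln(0.000028/0.00011) = 26.80 · ln(0.2545)
= 26.80 · (-1.3683) = -36.67 mV

-36.7 mV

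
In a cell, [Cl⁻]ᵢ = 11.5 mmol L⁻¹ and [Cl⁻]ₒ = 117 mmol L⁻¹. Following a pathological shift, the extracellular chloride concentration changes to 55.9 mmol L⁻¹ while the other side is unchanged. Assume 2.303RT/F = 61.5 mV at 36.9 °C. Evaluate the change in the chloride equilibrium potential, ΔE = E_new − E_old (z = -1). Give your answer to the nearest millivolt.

20 mV

E_old = (61.5/-1)·log₁₀(117/11.5) = -61.96 mV
E_new = (61.5/-1)·log₁₀(55.9/11.5) = -42.23 mV
ΔE = -42.23 − (-61.96) = 19.73 mV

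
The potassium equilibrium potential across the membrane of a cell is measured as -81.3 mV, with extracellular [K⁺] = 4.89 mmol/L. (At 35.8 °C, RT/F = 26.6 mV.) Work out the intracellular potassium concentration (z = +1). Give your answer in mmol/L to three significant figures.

104 mmol/L

Nernst: E = (26.6/1) · ln([out]/[in]), so ln([out]/[in]) = -81.3 × 1 / 26.6 = -3.0564.
[out]/[in] = e^(-3.0564) = 0.04706.
[in] = 4.89 / 0.04706 = 103.9 mmol/L.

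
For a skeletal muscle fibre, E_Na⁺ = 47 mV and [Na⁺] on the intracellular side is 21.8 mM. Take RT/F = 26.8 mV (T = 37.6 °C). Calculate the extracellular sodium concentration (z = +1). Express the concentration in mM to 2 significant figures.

130 mM

Nernst: E = (26.8/1) · ln([out]/[in]), so ln([out]/[in]) = 47.0 × 1 / 26.8 = 1.7537.
[out]/[in] = e^(1.7537) = 5.776.
[out] = 5.776 × 21.8 = 125.9 mM.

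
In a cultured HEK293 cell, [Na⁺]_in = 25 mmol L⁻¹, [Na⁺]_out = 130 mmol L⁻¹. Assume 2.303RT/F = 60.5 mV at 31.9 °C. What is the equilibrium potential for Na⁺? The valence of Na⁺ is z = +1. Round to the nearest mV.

43 mV

E = (60.5/z) · log₁₀([Na⁺]_out/[Na⁺]_in) with z = +1.
= (60.5/1) · log₁₀(130/25) = 60.50 · log₁₀(5.2)
= 60.50 · (0.7160) = 43.32 mV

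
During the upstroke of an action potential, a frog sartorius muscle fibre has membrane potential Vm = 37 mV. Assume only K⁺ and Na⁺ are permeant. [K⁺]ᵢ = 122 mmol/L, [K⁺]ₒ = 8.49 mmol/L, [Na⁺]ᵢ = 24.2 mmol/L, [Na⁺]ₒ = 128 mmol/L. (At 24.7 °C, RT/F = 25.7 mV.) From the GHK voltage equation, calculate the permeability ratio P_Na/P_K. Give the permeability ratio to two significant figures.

20

Let α = P_Na/P_K. GHK: Vm = 25.7·ln[(Kₒ + α·Naₒ)/(Kᵢ + α·Naᵢ)].
e^(Vm/25.7) = e^(37.0/25.7) = 4.2194
So 4.2194·(Kᵢ + α·Naᵢ) = Kₒ + α·Naₒ → α = (4.2194·122.0 − 8.49) / (128.0 − 4.2194·24.2)
α = (514.8 − 8.49) / (128.0 − 102.1) = 506.3/25.89 = 19.55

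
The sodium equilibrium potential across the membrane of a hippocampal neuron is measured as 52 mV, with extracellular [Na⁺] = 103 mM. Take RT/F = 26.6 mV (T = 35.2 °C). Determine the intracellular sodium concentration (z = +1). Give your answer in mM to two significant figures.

Nernst: E = (26.6/1) · ln([out]/[in]), so ln([out]/[in]) = 52.0 × 1 / 26.6 = 1.9549.
[out]/[in] = e^(1.9549) = 7.063.
[in] = 103 / 7.063 = 14.58 mM.

15 mM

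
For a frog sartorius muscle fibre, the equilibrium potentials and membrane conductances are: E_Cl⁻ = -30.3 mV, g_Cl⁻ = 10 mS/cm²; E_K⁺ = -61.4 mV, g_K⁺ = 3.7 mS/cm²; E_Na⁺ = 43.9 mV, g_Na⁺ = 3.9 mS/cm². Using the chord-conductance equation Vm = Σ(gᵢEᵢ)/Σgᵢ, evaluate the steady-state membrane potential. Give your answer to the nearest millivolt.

-20 mV

Σ gᵢEᵢ = 10·(-30.3) + 3.7·(-61.4) + 3.9·(43.9) = -358.97
Σ gᵢ = 10 + 3.7 + 3.9 = 17.6
Vm = -358.97 / 17.6 = -20.40 mV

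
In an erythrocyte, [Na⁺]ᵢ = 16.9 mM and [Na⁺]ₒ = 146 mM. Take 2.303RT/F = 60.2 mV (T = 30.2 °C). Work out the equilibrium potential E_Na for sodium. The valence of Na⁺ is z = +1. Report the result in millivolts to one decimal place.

56.4 mV

E = (60.2/z) · log₁₀([Na⁺]_out/[Na⁺]_in) with z = +1.
= (60.2/1) · log₁₀(146/16.9) = 60.20 · log₁₀(8.639)
= 60.20 · (0.9365) = 56.38 mV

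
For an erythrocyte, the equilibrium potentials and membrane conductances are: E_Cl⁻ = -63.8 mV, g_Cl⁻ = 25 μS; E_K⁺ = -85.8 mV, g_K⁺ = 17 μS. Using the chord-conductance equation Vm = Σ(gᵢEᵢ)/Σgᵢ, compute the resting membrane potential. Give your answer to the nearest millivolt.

-73 mV

Σ gᵢEᵢ = 25·(-63.8) + 17·(-85.8) = -3053.60
Σ gᵢ = 25 + 17 = 42
Vm = -3053.60 / 42 = -72.70 mV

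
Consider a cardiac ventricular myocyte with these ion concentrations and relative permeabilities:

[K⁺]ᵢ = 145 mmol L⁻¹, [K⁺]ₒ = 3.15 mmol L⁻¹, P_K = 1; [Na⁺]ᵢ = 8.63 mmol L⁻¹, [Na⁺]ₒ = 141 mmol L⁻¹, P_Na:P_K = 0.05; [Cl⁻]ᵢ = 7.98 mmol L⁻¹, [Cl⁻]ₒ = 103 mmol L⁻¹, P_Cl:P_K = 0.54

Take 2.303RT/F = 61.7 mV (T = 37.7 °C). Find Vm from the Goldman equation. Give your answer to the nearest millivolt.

-70 mV

Vm = 61.7 · log₁₀[(Σ P·[cation]ₒ + Σ P·[anion]ᵢ) / (Σ P·[cation]ᵢ + Σ P·[anion]ₒ)]
Numerator = 1×3.15 + 0.05×141 + 0.54×7.98 = 14.51
Denominator = 1×145 + 0.05×8.63 + 0.54×103 = 201.1
Vm = 61.7 · log₁₀(0.072167) = 61.7 × (-1.1417) = -70.44 mV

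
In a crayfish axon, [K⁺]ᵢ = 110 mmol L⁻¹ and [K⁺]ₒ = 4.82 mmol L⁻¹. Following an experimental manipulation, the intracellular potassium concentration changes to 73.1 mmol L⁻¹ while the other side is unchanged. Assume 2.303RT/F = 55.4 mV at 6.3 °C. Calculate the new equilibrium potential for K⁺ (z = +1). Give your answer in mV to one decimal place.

After the shift: [K⁺]_out = 4.82, [K⁺]_in = 73.1 mmol L⁻¹.
E_new = (55.4/1)·log₁₀(4.82/73.1) = 55.40 · (-1.1809) = -65.42 mV

-65.4 mV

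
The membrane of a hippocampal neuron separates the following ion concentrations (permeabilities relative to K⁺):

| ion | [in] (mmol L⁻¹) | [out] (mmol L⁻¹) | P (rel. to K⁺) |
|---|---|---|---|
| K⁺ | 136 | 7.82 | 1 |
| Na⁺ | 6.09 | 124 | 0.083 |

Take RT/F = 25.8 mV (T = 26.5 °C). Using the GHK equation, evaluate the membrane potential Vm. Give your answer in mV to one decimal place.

Vm = 25.8 · ln[(Σ P·[cation]ₒ + Σ P·[anion]ᵢ) / (Σ P·[cation]ᵢ + Σ P·[anion]ₒ)]
Numerator = 1×7.82 + 0.083×124 = 18.11
Denominator = 1×136 + 0.083×6.09 = 136.5
Vm = 25.8 · ln(0.13268) = 25.8 × (-2.0198) = -52.11 mV

-52.1 mV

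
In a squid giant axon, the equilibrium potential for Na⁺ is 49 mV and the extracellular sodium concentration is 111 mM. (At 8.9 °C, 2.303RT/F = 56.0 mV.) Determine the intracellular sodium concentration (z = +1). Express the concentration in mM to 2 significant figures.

Nernst: E = (56.0/1) · log₁₀([out]/[in]), so log₁₀([out]/[in]) = 49.0 × 1 / 56.0 = 0.8750.
[out]/[in] = 10^(0.8750) = 7.499.
[in] = 111 / 7.499 = 14.8 mM.

15 mM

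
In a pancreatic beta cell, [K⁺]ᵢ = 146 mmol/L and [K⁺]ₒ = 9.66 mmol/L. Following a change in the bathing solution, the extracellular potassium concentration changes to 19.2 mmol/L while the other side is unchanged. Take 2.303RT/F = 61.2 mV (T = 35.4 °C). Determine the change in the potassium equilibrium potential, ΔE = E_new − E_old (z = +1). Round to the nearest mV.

E_old = (61.2/1)·log₁₀(9.66/146) = -72.18 mV
E_new = (61.2/1)·log₁₀(19.2/146) = -53.92 mV
ΔE = -53.92 − (-72.18) = 18.26 mV

18 mV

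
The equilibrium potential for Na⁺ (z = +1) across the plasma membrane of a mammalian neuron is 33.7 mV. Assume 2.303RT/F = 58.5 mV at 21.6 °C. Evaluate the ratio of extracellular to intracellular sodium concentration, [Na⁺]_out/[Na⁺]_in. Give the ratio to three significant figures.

log₁₀([out]/[in]) = E·z/(58.5) = 33.7 × 1 / 58.5 = 0.5761
[out]/[in] = 10^(0.5761) = 3.768

3.77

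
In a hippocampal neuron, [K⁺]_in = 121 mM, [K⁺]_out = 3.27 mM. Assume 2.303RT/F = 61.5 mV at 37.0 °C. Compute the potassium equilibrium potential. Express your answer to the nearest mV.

E = (61.5/z) · log₁₀([K⁺]_out/[K⁺]_in) with z = +1.
= (61.5/1) · log₁₀(3.27/121) = 61.50 · log₁₀(0.02702)
= 61.50 · (-1.5682) = -96.45 mV

-96 mV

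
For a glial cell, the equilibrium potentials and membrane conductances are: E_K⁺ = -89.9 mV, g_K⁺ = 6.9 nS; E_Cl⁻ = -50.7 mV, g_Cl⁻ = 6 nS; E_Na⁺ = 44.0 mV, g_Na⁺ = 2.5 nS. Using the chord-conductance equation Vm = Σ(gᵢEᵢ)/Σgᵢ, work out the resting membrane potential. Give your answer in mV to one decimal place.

Σ gᵢEᵢ = 6.9·(-89.9) + 6·(-50.7) + 2.5·(44.0) = -814.51
Σ gᵢ = 6.9 + 6 + 2.5 = 15.4
Vm = -814.51 / 15.4 = -52.89 mV

-52.9 mV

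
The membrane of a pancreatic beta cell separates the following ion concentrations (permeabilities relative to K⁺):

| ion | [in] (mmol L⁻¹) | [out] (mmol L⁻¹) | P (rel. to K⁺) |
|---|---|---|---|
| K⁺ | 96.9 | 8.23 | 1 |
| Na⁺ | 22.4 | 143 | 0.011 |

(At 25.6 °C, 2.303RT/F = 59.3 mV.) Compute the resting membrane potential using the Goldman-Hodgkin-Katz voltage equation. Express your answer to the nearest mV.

-59 mV

Vm = 59.3 · log₁₀[(Σ P·[cation]ₒ + Σ P·[anion]ᵢ) / (Σ P·[cation]ᵢ + Σ P·[anion]ₒ)]
Numerator = 1×8.23 + 0.011×143 = 9.803
Denominator = 1×96.9 + 0.011×22.4 = 97.15
Vm = 59.3 · log₁₀(0.10091) = 59.3 × (-0.9961) = -59.07 mV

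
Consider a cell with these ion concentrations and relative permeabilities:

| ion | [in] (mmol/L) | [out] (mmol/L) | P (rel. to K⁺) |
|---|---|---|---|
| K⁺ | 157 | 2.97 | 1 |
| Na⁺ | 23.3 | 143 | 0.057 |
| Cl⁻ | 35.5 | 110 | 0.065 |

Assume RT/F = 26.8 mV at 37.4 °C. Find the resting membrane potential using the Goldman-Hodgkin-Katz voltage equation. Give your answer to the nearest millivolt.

-67 mV

Vm = 26.8 · ln[(Σ P·[cation]ₒ + Σ P·[anion]ᵢ) / (Σ P·[cation]ᵢ + Σ P·[anion]ₒ)]
Numerator = 1×2.97 + 0.057×143 + 0.065×35.5 = 13.43
Denominator = 1×157 + 0.057×23.3 + 0.065×110 = 165.5
Vm = 26.8 · ln(0.08115) = 26.8 × (-2.5115) = -67.31 mV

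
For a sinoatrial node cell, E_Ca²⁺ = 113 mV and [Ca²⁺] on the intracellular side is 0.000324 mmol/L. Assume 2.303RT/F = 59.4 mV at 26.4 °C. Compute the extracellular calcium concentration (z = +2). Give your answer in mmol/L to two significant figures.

2.1 mmol/L

Nernst: E = (59.4/2) · log₁₀([out]/[in]), so log₁₀([out]/[in]) = 113.0 × 2 / 59.4 = 3.8047.
[out]/[in] = 10^(3.8047) = 6378.
[out] = 6378 × 0.000324 = 2.067 mmol/L.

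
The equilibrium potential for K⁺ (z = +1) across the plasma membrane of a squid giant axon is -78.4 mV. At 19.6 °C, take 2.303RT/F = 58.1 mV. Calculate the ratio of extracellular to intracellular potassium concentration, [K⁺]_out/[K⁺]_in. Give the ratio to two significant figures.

0.045

log₁₀([out]/[in]) = E·z/(58.1) = -78.4 × 1 / 58.1 = -1.3494
[out]/[in] = 10^(-1.3494) = 0.04473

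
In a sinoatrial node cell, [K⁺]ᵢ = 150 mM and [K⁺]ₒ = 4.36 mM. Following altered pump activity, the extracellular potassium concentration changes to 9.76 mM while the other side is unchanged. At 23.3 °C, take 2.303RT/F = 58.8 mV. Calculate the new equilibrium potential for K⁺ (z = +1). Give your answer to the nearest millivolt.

-70 mV

After the shift: [K⁺]_out = 9.76, [K⁺]_in = 150 mM.
E_new = (58.8/1)·log₁₀(9.76/150) = 58.80 · (-1.1866) = -69.77 mV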